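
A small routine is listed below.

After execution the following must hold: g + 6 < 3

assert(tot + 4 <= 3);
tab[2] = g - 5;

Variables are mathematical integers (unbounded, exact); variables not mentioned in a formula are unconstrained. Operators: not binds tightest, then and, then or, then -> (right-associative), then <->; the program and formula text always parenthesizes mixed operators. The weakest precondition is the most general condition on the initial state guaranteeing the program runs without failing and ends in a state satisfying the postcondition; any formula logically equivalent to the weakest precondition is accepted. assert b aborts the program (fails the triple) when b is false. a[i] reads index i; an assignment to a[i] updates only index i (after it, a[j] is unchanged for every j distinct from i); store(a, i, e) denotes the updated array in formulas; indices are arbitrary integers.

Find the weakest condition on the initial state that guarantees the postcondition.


Working backward. After the program, the postcondition g + 6 < 3 must hold; in canonical form it is g < -3.
Before tab[2] := g - 5: g < -3
Before assert tot + 4 <= 3: tot <= -1 and g < -3
Answer: WP = tot <= -1 and g < -3


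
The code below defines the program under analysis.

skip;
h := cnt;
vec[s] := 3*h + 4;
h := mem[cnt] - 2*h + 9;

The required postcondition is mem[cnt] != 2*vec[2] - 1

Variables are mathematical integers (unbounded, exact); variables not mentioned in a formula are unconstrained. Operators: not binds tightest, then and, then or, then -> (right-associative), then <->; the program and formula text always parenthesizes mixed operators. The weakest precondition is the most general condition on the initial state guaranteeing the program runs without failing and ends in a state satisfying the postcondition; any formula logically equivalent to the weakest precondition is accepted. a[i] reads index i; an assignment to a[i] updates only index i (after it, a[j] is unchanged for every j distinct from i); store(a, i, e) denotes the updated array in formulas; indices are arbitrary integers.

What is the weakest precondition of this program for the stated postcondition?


Working backward. After the program, mem[cnt] != 2*vec[2] - 1 must hold.
Before h := mem[cnt] - 2*h + 9: mem[cnt] != 2*vec[2] - 1
Before vec[s] := 3*h + 4: mem[cnt] != 2*store(vec, s, 3*h + 4)[2] - 1
Before h := cnt: mem[cnt] != 2*store(vec, s, 3*cnt + 4)[2] - 1
Before skip: mem[cnt] != 2*store(vec, s, 3*cnt + 4)[2] - 1
Answer: WP = mem[cnt] != 2*store(vec, s, 3*cnt + 4)[2] - 1


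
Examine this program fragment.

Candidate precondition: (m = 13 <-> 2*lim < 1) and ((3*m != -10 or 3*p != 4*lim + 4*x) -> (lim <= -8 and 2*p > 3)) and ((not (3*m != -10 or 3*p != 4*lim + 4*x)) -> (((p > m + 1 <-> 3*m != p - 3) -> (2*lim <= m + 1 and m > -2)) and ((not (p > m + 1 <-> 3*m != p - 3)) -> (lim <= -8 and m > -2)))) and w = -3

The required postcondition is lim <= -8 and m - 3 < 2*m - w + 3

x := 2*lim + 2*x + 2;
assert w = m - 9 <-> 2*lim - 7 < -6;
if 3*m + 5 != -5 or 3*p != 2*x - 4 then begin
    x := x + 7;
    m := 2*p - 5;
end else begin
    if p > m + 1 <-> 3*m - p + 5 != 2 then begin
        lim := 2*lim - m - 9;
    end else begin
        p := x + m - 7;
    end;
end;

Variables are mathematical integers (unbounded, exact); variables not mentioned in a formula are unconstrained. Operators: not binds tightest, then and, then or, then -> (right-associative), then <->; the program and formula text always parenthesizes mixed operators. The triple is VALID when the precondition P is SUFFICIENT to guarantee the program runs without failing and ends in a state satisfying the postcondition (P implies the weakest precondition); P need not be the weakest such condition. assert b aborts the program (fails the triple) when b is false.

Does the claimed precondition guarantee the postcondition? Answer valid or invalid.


Working backward. After the program, the postcondition lim <= -8 and m - 3 < 2*m - w + 3 must hold; in canonical form it is lim <= -8 and w < m + 6.
Then branch requires lim <= -8 and w < 2*p + 1; else branch requires ((p > m + 1 <-> 3*m != p - 3) -> (2*lim <= m + 1 and w < m + 6)) and ((not (p > m + 1 <-> 3*m != p - 3)) -> (lim <= -8 and w < m + 6)).
Before the if: ((3*m != -10 or 3*p != 2*x - 4) -> (lim <= -8 and w < 2*p + 1)) and ((not (3*m != -10 or 3*p != 2*x - 4)) -> (((p > m + 1 <-> 3*m != p - 3) -> (2*lim <= m + 1 and w < m + 6)) and ((not (p > m + 1 <-> 3*m != p - 3)) -> (lim <= -8 and w < m + 6))))
Before assert w = m - 9 <-> 2*lim - 7 < -6: (w = m - 9 <-> 2*lim < 1) and ((3*m != -10 or 3*p != 2*x - 4) -> (lim <= -8 and w < 2*p + 1)) and ((not (3*m != -10 or 3*p != 2*x - 4)) -> (((p > m + 1 <-> 3*m != p - 3) -> (2*lim <= m + 1 and w < m + 6)) and ((not (p > m + 1 <-> 3*m != p - 3)) -> (lim <= -8 and w < m + 6))))
Before x := 2*lim + 2*x + 2: (w = m - 9 <-> 2*lim < 1) and ((3*m != -10 or 3*p != 4*lim + 4*x) -> (lim <= -8 and w < 2*p + 1)) and ((not (3*m != -10 or 3*p != 4*lim + 4*x)) -> (((p > m + 1 <-> 3*m != p - 3) -> (2*lim <= m + 1 and w < m + 6)) and ((not (p > m + 1 <-> 3*m != p - 3)) -> (lim <= -8 and w < m + 6))))
The weakest precondition is (w = m - 9 <-> 2*lim < 1) and ((3*m != -10 or 3*p != 4*lim + 4*x) -> (lim <= -8 and w < 2*p + 1)) and ((not (3*m != -10 or 3*p != 4*lim + 4*x)) -> (((p > m + 1 <-> 3*m != p - 3) -> (2*lim <= m + 1 and w < m + 6)) and ((not (p > m + 1 <-> 3*m != p - 3)) -> (lim <= -8 and w < m + 6)))).
Check whether (m = 13 <-> 2*lim < 1) and ((3*m != -10 or 3*p != 4*lim + 4*x) -> (lim <= -8 and 2*p > 3)) and ((not (3*m != -10 or 3*p != 4*lim + 4*x)) -> (((p > m + 1 <-> 3*m != p - 3) -> (2*lim <= m + 1 and m > -2)) and ((not (p > m + 1 <-> 3*m != p - 3)) -> (lim <= -8 and m > -2)))) and w = -3 implies it.
Countermodel: at the initial state lim = -8, m = 13, p = 2, w = -3, x = 0, the precondition holds but the weakest precondition fails.
Answer: invalid


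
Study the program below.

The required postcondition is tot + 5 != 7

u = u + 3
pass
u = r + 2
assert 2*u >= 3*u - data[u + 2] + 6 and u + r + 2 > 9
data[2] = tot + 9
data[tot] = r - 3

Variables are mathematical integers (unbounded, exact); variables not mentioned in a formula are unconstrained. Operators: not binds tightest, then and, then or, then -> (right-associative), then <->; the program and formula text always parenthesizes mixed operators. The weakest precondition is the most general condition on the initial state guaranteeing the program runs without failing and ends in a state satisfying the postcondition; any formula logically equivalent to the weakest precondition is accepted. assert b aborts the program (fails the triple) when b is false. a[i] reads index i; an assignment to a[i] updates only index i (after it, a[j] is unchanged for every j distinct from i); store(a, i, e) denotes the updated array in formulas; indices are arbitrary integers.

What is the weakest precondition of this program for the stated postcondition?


Working backward. After the program, the postcondition tot + 5 != 7 must hold; in canonical form it is tot != 2.
Before data[tot] := r - 3: tot != 2
Before data[2] := tot + 9: tot != 2
Before assert 2*u >= 3*u - data[u + 2] + 6 and u + r + 2 > 9: data[u + 2] >= u + 6 and r + u > 7 and tot != 2
Before u := r + 2: data[r + 4] >= r + 8 and 2*r > 5 and tot != 2
Before skip: data[r + 4] >= r + 8 and 2*r > 5 and tot != 2
Before u := u + 3: data[r + 4] >= r + 8 and 2*r > 5 and tot != 2
Answer: WP = data[r + 4] >= r + 8 and 2*r > 5 and tot != 2


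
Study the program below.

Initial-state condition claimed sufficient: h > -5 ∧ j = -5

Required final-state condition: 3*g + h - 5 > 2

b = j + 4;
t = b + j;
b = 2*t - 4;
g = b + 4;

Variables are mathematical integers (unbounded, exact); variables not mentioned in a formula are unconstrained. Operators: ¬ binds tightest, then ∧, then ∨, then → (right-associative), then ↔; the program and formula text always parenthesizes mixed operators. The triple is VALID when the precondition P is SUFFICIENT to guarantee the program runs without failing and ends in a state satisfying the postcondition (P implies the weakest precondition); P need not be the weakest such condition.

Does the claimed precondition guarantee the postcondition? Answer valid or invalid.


Working backward. After the program, the postcondition 3*g + h - 5 > 2 must hold; in canonical form it is 3*g + h > 7.
Before g := b + 4: 3*b + h > -5
Before b := 2*t - 4: h + 6*t > 7
Before t := b + j: 6*b + h + 6*j > 7
Before b := j + 4: h + 12*j > -17
The weakest precondition is h + 12*j > -17.
Check whether h > -5 ∧ j = -5 implies it.
Countermodel: at the initial state h = -4, j = -5, the precondition holds but the weakest precondition fails.
Answer: invalid


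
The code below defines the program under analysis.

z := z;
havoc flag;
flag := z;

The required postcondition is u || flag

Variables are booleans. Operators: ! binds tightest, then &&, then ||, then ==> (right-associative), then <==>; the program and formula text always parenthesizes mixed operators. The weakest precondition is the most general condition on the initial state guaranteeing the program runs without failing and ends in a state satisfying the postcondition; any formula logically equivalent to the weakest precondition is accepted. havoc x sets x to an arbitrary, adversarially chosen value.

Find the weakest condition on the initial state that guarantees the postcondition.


Working backward. After the program, u || flag must hold.
Before flag := z: u || z
Before havoc flag: u || z
Before z := z: u || z
Answer: WP = u || z


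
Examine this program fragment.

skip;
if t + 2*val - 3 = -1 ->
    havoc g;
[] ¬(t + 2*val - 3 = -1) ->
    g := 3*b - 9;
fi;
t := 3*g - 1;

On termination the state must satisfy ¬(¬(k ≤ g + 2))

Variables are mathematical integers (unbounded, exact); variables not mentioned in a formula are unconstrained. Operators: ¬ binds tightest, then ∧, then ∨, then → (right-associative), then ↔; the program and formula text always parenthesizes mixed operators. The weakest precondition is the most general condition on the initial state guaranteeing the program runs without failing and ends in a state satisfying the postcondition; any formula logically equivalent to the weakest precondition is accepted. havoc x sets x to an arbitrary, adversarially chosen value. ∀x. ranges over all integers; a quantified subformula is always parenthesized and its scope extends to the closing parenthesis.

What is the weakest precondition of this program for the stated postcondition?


Working backward. After the program, the postcondition ¬(¬(k ≤ g + 2)) must hold; in canonical form it is k ≤ g + 2.
Before t := 3*g - 1: k ≤ g + 2
Then branch requires ∀g_1. k ≤ g_1 + 2; else branch requires k ≤ 3*b - 7.
Before the if: (t + 2*val = 2 → (∀g_1. k ≤ g_1 + 2)) ∧ ((¬(t + 2*val = 2)) → k ≤ 3*b - 7)
Before skip: (t + 2*val = 2 → (∀g_1. k ≤ g_1 + 2)) ∧ ((¬(t + 2*val = 2)) → k ≤ 3*b - 7)
Answer: WP = (t + 2*val = 2 → (∀g_1. k ≤ g_1 + 2)) ∧ ((¬(t + 2*val = 2)) → k ≤ 3*b - 7)


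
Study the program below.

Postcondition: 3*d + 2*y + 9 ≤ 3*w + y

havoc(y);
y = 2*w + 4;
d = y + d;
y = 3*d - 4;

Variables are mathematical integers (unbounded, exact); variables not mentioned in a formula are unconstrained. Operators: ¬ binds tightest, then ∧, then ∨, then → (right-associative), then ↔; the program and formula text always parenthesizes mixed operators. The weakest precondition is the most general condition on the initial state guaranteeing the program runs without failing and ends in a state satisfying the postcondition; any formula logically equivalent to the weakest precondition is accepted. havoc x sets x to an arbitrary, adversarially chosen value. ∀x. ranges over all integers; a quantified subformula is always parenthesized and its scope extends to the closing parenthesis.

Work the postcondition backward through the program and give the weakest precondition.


Working backward. After the program, the postcondition 3*d + 2*y + 9 ≤ 3*w + y must hold; in canonical form it is 3*d + y ≤ 3*w - 9.
Before y := 3*d - 4: 6*d ≤ 3*w - 5
Before d := y + d: 6*d + 6*y ≤ 3*w - 5
Before y := 2*w + 4: 6*d + 9*w ≤ -29
Before havoc y: 6*d + 9*w ≤ -29
Answer: WP = 6*d + 9*w ≤ -29


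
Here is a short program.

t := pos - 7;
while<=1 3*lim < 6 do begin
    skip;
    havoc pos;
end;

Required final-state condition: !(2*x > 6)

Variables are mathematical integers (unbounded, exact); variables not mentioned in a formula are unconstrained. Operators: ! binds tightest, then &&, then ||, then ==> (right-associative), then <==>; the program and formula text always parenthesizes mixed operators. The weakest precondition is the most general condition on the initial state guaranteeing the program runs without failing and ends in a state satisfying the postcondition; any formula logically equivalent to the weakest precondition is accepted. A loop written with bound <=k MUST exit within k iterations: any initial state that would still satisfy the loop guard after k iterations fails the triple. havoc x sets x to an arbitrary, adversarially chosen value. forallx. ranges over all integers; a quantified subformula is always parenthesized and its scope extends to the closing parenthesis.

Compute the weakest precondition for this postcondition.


Working backward. After the program, !(2*x > 6) must hold.
Before the loop (bound <=1), unroll the exhaustion recursion (WP_0 = exit-now case; WP_j = one more guarded iteration, up to j = 1):
  WP_0: (!(3*lim < 6)) && (!(2*x > 6))
  WP_1: (3*lim < 6 ==> ((!(3*lim < 6)) && (!(2*x > 6)))) && ((!(3*lim < 6)) ==> (!(2*x > 6)))
So before the loop: (3*lim < 6 ==> ((!(3*lim < 6)) && (!(2*x > 6)))) && ((!(3*lim < 6)) ==> (!(2*x > 6)))
Before t := pos - 7: (3*lim < 6 ==> ((!(3*lim < 6)) && (!(2*x > 6)))) && ((!(3*lim < 6)) ==> (!(2*x > 6)))
Answer: WP = (3*lim < 6 ==> ((!(3*lim < 6)) && (!(2*x > 6)))) && ((!(3*lim < 6)) ==> (!(2*x > 6)))


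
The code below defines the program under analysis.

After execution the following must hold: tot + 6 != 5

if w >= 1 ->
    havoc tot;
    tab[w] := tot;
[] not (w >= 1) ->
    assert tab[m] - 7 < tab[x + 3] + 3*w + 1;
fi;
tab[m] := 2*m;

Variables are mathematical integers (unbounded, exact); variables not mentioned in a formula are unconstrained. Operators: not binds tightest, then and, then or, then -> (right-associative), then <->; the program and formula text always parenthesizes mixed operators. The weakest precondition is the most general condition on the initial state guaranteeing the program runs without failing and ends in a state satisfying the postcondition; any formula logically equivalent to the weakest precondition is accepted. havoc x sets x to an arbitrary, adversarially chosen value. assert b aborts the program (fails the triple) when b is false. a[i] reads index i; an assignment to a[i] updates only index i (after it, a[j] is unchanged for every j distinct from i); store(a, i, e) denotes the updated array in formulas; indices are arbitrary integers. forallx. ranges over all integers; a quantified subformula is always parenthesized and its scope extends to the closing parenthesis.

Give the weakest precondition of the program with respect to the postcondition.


Working backward. After the program, the postcondition tot + 6 != 5 must hold; in canonical form it is tot != -1.
Before tab[m] := 2*m: tot != -1
Then branch requires forall tot_1. tot_1 != -1; else branch requires tab[m] < tab[x + 3] + 3*w + 8 and tot != -1.
Before the if: (w >= 1 -> (forall tot_1. tot_1 != -1)) and ((not (w >= 1)) -> (tab[m] < tab[x + 3] + 3*w + 8 and tot != -1))
Answer: WP = (w >= 1 -> (forall tot_1. tot_1 != -1)) and ((not (w >= 1)) -> (tab[m] < tab[x + 3] + 3*w + 8 and tot != -1))


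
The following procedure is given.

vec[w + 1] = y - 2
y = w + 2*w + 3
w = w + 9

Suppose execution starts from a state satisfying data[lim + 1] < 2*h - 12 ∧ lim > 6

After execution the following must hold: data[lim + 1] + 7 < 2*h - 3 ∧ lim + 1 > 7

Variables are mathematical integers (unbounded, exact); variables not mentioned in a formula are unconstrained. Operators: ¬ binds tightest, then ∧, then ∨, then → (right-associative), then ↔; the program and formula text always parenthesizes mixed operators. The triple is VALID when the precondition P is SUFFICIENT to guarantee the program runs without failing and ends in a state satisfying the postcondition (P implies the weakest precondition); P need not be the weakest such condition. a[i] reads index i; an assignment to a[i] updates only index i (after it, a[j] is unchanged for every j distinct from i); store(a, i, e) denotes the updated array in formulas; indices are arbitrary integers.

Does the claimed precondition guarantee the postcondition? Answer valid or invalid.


Working backward. After the program, the postcondition data[lim + 1] + 7 < 2*h - 3 ∧ lim + 1 > 7 must hold; in canonical form it is data[lim + 1] < 2*h - 10 ∧ lim > 6.
Before w := w + 9: data[lim + 1] < 2*h - 10 ∧ lim > 6
Before y := w + 2*w + 3: data[lim + 1] < 2*h - 10 ∧ lim > 6
Before vec[w + 1] := y - 2: data[lim + 1] < 2*h - 10 ∧ lim > 6
The weakest precondition is data[lim + 1] < 2*h - 10 ∧ lim > 6.
Check whether data[lim + 1] < 2*h - 12 ∧ lim > 6 implies it.
Every state satisfying the precondition satisfies the weakest precondition: the implication holds.
Answer: valid


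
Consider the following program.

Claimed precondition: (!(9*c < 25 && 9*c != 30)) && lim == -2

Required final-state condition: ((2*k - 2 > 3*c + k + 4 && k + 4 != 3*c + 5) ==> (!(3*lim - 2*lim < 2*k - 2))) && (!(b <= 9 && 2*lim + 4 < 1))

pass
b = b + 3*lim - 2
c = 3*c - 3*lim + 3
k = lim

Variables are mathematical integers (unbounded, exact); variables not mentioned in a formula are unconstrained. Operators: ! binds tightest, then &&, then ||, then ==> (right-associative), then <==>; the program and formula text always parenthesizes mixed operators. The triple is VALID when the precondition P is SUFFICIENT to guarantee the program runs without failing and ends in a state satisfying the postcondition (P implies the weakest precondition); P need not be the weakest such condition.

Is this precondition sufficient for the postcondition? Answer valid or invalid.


Working backward. After the program, the postcondition ((2*k - 2 > 3*c + k + 4 && k + 4 != 3*c + 5) ==> (!(3*lim - 2*lim < 2*k - 2))) && (!(b <= 9 && 2*lim + 4 < 1)) must hold; in canonical form it is ((k > 3*c + 6 && k != 3*c + 1) ==> (!(lim < 2*k - 2))) && (!(b <= 9 && 2*lim < -3)).
Before k := lim: ((lim > 3*c + 6 && lim != 3*c + 1) ==> (!(lim > 2))) && (!(b <= 9 && 2*lim < -3))
Before c := 3*c - 3*lim + 3: ((10*lim > 9*c + 15 && 10*lim != 9*c + 10) ==> (!(lim > 2))) && (!(b <= 9 && 2*lim < -3))
Before b := b + 3*lim - 2: ((10*lim > 9*c + 15 && 10*lim != 9*c + 10) ==> (!(lim > 2))) && (!(b + 3*lim <= 11 && 2*lim < -3))
Before skip: ((10*lim > 9*c + 15 && 10*lim != 9*c + 10) ==> (!(lim > 2))) && (!(b + 3*lim <= 11 && 2*lim < -3))
The weakest precondition is ((10*lim > 9*c + 15 && 10*lim != 9*c + 10) ==> (!(lim > 2))) && (!(b + 3*lim <= 11 && 2*lim < -3)).
Check whether (!(9*c < 25 && 9*c != 30)) && lim == -2 implies it.
Countermodel: at the initial state b = 17, c = 3, lim = -2, the precondition holds but the weakest precondition fails.
Answer: invalid


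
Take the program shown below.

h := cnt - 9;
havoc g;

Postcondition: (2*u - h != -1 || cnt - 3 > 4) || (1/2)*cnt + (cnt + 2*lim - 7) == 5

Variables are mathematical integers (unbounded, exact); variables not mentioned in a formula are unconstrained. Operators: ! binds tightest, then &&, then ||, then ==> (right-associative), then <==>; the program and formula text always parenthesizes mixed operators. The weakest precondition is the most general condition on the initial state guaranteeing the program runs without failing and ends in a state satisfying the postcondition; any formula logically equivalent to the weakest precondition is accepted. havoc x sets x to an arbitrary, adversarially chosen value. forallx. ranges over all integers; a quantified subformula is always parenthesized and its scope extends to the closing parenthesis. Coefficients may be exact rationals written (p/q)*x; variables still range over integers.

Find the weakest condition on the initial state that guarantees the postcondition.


Working backward. After the program, the postcondition (2*u - h != -1 || cnt - 3 > 4) || (1/2)*cnt + (cnt + 2*lim - 7) == 5 must hold; in canonical form it is 2*u != h - 1 || cnt > 7 || (3/2)*cnt + 2*lim == 12.
Before havoc g: 2*u != h - 1 || cnt > 7 || (3/2)*cnt + 2*lim == 12
Before h := cnt - 9: 2*u != cnt - 10 || cnt > 7 || (3/2)*cnt + 2*lim == 12
Answer: WP = 2*u != cnt - 10 || cnt > 7 || (3/2)*cnt + 2*lim == 12


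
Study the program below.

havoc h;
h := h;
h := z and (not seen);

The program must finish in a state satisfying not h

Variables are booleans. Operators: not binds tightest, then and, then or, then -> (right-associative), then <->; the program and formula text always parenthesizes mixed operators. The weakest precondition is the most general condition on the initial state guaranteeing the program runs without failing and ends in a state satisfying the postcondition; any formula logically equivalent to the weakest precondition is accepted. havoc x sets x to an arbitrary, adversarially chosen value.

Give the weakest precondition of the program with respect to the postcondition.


Working backward. After the program, not h must hold.
Before h := z and (not seen): not (z and (not seen))
Before h := h: not (z and (not seen))
Before havoc h: not (z and (not seen))
Answer: WP = not (z and (not seen))


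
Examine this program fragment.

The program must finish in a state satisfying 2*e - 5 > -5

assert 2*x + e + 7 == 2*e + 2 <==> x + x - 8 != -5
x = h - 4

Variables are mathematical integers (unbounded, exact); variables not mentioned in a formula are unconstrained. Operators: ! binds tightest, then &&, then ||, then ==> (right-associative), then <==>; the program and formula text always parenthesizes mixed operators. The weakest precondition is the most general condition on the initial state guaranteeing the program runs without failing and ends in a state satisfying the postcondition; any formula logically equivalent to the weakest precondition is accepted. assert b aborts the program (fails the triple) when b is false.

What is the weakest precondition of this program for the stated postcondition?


Working backward. After the program, the postcondition 2*e - 5 > -5 must hold; in canonical form it is 2*e > 0.
Before x := h - 4: 2*e > 0
Before assert 2*x + e + 7 == 2*e + 2 <==> x + x - 8 != -5: (2*x == e - 5 <==> 2*x != 3) && 2*e > 0
Answer: WP = (2*x == e - 5 <==> 2*x != 3) && 2*e > 0


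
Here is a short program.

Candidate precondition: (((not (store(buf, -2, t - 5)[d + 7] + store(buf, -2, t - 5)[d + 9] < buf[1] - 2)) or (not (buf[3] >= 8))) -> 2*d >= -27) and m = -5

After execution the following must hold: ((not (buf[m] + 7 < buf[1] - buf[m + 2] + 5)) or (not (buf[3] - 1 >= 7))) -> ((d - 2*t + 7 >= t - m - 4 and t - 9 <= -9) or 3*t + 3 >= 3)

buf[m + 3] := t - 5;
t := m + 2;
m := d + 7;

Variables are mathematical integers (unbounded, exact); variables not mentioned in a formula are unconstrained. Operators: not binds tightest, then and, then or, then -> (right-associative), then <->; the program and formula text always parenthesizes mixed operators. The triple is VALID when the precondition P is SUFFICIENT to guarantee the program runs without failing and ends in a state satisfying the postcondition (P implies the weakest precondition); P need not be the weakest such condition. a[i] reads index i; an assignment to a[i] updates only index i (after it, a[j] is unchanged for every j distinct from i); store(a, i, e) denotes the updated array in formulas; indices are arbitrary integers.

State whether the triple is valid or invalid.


Working backward. After the program, the postcondition ((not (buf[m] + 7 < buf[1] - buf[m + 2] + 5)) or (not (buf[3] - 1 >= 7))) -> ((d - 2*t + 7 >= t - m - 4 and t - 9 <= -9) or 3*t + 3 >= 3) must hold; in canonical form it is ((not (buf[m + 2] + buf[m] < buf[1] - 2)) or (not (buf[3] >= 8))) -> ((d + m >= 3*t - 11 and t <= 0) or 3*t >= 0).
Before m := d + 7: ((not (buf[d + 7] + buf[d + 9] < buf[1] - 2)) or (not (buf[3] >= 8))) -> ((2*d >= 3*t - 18 and t <= 0) or 3*t >= 0)
Before t := m + 2: ((not (buf[d + 7] + buf[d + 9] < buf[1] - 2)) or (not (buf[3] >= 8))) -> ((2*d >= 3*m - 12 and m <= -2) or 3*m >= -6)
Before buf[m + 3] := t - 5: ((not (store(buf, m + 3, t - 5)[d + 7] + store(buf, m + 3, t - 5)[d + 9] < store(buf, m + 3, t - 5)[1] - 2)) or (not (store(buf, m + 3, t - 5)[3] >= 8))) -> ((2*d >= 3*m - 12 and m <= -2) or 3*m >= -6)
The weakest precondition is ((not (store(buf, m + 3, t - 5)[d + 7] + store(buf, m + 3, t - 5)[d + 9] < store(buf, m + 3, t - 5)[1] - 2)) or (not (store(buf, m + 3, t - 5)[3] >= 8))) -> ((2*d >= 3*m - 12 and m <= -2) or 3*m >= -6).
Check whether (((not (store(buf, -2, t - 5)[d + 7] + store(buf, -2, t - 5)[d + 9] < buf[1] - 2)) or (not (buf[3] >= 8))) -> 2*d >= -27) and m = -5 implies it.
Every state satisfying the precondition satisfies the weakest precondition: the implication holds.
Answer: valid


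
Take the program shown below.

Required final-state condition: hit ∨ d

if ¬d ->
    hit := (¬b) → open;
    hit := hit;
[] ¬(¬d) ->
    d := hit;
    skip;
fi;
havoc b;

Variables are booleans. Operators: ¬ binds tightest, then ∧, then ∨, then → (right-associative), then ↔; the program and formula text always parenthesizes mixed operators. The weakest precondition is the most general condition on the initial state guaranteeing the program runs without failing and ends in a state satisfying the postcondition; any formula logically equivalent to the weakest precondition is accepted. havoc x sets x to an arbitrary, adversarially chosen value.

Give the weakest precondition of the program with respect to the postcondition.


Working backward. After the program, hit ∨ d must hold.
Before havoc b: hit ∨ d
Then branch requires ((¬b) → open) ∨ d; else branch requires hit.
Before the if: ((¬d) → (((¬b) → open) ∨ d)) ∧ (d → hit)
Answer: WP = ((¬d) → (((¬b) → open) ∨ d)) ∧ (d → hit)


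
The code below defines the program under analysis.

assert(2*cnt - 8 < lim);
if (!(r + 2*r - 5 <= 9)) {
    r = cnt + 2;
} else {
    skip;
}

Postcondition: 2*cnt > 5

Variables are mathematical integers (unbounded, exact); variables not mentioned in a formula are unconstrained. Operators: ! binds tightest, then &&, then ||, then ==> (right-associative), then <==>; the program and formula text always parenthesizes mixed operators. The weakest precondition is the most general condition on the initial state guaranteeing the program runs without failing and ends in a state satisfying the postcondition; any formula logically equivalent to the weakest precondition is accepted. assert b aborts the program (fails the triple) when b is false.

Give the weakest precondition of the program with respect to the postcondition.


Working backward. After the program, 2*cnt > 5 must hold.
Then branch requires 2*cnt > 5; else branch requires 2*cnt > 5.
Before the if: ((!(3*r <= 14)) ==> 2*cnt > 5) && (3*r <= 14 ==> 2*cnt > 5)
Before assert 2*cnt - 8 < lim: 2*cnt < lim + 8 && ((!(3*r <= 14)) ==> 2*cnt > 5) && (3*r <= 14 ==> 2*cnt > 5)
Answer: WP = 2*cnt < lim + 8 && ((!(3*r <= 14)) ==> 2*cnt > 5) && (3*r <= 14 ==> 2*cnt > 5)


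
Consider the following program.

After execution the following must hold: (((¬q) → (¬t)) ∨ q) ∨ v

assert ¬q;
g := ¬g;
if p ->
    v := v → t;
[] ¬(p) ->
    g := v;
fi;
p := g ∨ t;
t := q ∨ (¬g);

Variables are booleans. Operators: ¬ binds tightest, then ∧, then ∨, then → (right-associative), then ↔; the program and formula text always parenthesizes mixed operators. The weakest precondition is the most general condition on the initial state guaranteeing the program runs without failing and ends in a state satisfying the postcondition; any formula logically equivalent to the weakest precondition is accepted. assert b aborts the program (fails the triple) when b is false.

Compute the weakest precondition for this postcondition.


Working backward. After the program, the postcondition (((¬q) → (¬t)) ∨ q) ∨ v must hold; in canonical form it is ((¬q) → (¬t)) ∨ q ∨ v.
Before t := q ∨ (¬g): ((¬q) → (¬(q ∨ (¬g)))) ∨ q ∨ v
Before p := g ∨ t: ((¬q) → (¬(q ∨ (¬g)))) ∨ q ∨ v
Then branch requires ((¬q) → (¬(q ∨ (¬g)))) ∨ q ∨ (v → t); else branch requires ((¬q) → (¬(q ∨ (¬v)))) ∨ q ∨ v.
Before the if: (p → (((¬q) → (¬(q ∨ (¬g)))) ∨ q ∨ (v → t))) ∧ ((¬p) → (((¬q) → (¬(q ∨ (¬v)))) ∨ q ∨ v))
Before g := ¬g: (p → (((¬q) → (¬(q ∨ g))) ∨ q ∨ (v → t))) ∧ ((¬p) → (((¬q) → (¬(q ∨ (¬v)))) ∨ q ∨ v))
Before assert ¬q: (¬q) ∧ (p → (((¬q) → (¬(q ∨ g))) ∨ q ∨ (v → t))) ∧ ((¬p) → (((¬q) → (¬(q ∨ (¬v)))) ∨ q ∨ v))
Answer: WP = (¬q) ∧ (p → (((¬q) → (¬(q ∨ g))) ∨ q ∨ (v → t))) ∧ ((¬p) → (((¬q) → (¬(q ∨ (¬v)))) ∨ q ∨ v))


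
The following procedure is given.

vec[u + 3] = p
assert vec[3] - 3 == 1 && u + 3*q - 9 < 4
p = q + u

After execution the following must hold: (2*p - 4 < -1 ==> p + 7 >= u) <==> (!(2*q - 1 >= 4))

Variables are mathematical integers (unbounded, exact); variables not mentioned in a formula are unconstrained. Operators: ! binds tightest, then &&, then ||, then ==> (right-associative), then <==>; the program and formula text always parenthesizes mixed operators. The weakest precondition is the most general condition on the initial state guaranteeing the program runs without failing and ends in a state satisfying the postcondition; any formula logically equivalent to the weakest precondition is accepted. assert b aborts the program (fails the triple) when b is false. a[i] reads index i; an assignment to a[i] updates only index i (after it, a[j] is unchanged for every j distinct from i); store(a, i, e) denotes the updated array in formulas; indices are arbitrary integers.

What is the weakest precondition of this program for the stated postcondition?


Working backward. After the program, the postcondition (2*p - 4 < -1 ==> p + 7 >= u) <==> (!(2*q - 1 >= 4)) must hold; in canonical form it is (2*p < 3 ==> p >= u - 7) <==> (!(2*q >= 5)).
Before p := q + u: (2*q + 2*u < 3 ==> q >= -7) <==> (!(2*q >= 5))
Before assert vec[3] - 3 == 1 && u + 3*q - 9 < 4: vec[3] == 4 && 3*q + u < 13 && ((2*q + 2*u < 3 ==> q >= -7) <==> (!(2*q >= 5)))
Before vec[u + 3] := p: store(vec, u + 3, p)[3] == 4 && 3*q + u < 13 && ((2*q + 2*u < 3 ==> q >= -7) <==> (!(2*q >= 5)))
Answer: WP = store(vec, u + 3, p)[3] == 4 && 3*q + u < 13 && ((2*q + 2*u < 3 ==> q >= -7) <==> (!(2*q >= 5)))


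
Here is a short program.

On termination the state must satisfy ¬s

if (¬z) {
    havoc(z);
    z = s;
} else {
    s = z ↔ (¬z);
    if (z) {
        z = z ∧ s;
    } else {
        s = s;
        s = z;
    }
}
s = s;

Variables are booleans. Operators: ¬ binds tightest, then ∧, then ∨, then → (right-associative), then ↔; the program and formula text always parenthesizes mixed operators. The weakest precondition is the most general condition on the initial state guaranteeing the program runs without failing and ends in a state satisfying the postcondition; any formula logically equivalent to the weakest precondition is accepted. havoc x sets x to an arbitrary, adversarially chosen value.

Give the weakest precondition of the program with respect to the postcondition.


Working backward. After the program, ¬s must hold.
Before s := s: ¬s
Then branch requires ¬s; else branch requires z → (¬(z ↔ (¬z))).
Before the if: ((¬z) → (¬s)) ∧ (z → (z → (¬(z ↔ (¬z)))))
Answer: WP = ((¬z) → (¬s)) ∧ (z → (z → (¬(z ↔ (¬z)))))


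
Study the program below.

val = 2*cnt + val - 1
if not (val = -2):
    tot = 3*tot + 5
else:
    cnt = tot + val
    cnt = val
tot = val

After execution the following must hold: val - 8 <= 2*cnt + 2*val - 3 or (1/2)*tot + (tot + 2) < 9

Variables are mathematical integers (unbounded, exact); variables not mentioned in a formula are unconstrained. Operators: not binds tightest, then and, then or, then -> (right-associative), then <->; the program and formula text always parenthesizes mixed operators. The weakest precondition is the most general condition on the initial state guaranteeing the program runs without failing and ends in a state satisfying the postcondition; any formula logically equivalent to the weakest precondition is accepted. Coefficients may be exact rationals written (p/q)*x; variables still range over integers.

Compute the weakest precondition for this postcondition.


Working backward. After the program, the postcondition val - 8 <= 2*cnt + 2*val - 3 or (1/2)*tot + (tot + 2) < 9 must hold; in canonical form it is 2*cnt + val >= -5 or (3/2)*tot < 7.
Before tot := val: 2*cnt + val >= -5 or (3/2)*val < 7
Then branch requires 2*cnt + val >= -5 or (3/2)*val < 7; else branch requires 3*val >= -5 or (3/2)*val < 7.
Before the if: ((not (val = -2)) -> (2*cnt + val >= -5 or (3/2)*val < 7)) and (val = -2 -> (3*val >= -5 or (3/2)*val < 7))
Before val := 2*cnt + val - 1: ((not (2*cnt + val = -1)) -> (4*cnt + val >= -4 or 3*cnt + (3/2)*val < 17/2)) and (2*cnt + val = -1 -> (6*cnt + 3*val >= -2 or 3*cnt + (3/2)*val < 17/2))
Answer: WP = ((not (2*cnt + val = -1)) -> (4*cnt + val >= -4 or 3*cnt + (3/2)*val < 17/2)) and (2*cnt + val = -1 -> (6*cnt + 3*val >= -2 or 3*cnt + (3/2)*val < 17/2))


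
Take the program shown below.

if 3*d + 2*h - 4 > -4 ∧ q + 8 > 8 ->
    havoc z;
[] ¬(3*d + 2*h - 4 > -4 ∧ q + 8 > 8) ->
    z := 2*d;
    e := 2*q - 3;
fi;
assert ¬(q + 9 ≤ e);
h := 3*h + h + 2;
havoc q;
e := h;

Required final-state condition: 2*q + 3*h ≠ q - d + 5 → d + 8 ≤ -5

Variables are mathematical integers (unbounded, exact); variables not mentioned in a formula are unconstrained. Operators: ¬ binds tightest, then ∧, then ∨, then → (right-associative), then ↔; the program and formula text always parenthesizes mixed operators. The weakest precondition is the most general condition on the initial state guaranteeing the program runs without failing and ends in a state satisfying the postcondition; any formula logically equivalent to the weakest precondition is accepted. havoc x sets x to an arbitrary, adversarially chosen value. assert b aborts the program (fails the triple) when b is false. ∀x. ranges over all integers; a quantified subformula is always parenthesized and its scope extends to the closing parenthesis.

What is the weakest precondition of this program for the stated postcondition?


Working backward. After the program, the postcondition 2*q + 3*h ≠ q - d + 5 → d + 8 ≤ -5 must hold; in canonical form it is d + 3*h + q ≠ 5 → d ≤ -13.
Before e := h: d + 3*h + q ≠ 5 → d ≤ -13
Before havoc q: ∀q_1. (d + 3*h + q_1 ≠ 5 → d ≤ -13)
Before h := 3*h + h + 2: ∀q_1. (d + 12*h + q_1 ≠ -1 → d ≤ -13)
Before assert ¬(q + 9 ≤ e): (¬(q ≤ e - 9)) ∧ (∀q_1. (d + 12*h + q_1 ≠ -1 → d ≤ -13))
Then branch requires (¬(q ≤ e - 9)) ∧ (∀q_1. (d + 12*h + q_1 ≠ -1 → d ≤ -13)); else branch requires (¬(q ≥ 12)) ∧ (∀q_1. (d + 12*h + q_1 ≠ -1 → d ≤ -13)).
Before the if: ((3*d + 2*h > 0 ∧ q > 0) → ((¬(q ≤ e - 9)) ∧ (∀q_1. (d + 12*h + q_1 ≠ -1 → d ≤ -13)))) ∧ ((¬(3*d + 2*h > 0 ∧ q > 0)) → ((¬(q ≥ 12)) ∧ (∀q_1. (d + 12*h + q_1 ≠ -1 → d ≤ -13))))
Answer: WP = ((3*d + 2*h > 0 ∧ q > 0) → ((¬(q ≤ e - 9)) ∧ (∀q_1. (d + 12*h + q_1 ≠ -1 → d ≤ -13)))) ∧ ((¬(3*d + 2*h > 0 ∧ q > 0)) → ((¬(q ≥ 12)) ∧ (∀q_1. (d + 12*h + q_1 ≠ -1 → d ≤ -13))))


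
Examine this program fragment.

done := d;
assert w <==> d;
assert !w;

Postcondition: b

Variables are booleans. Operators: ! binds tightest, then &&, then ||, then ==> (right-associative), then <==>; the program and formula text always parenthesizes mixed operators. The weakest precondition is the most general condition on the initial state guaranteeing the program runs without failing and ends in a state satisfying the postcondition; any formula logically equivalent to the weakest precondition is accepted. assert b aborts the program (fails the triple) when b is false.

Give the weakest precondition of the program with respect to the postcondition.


Working backward. After the program, b must hold.
Before assert !w: (!w) && b
Before assert w <==> d: (w <==> d) && (!w) && b
Before done := d: (w <==> d) && (!w) && b
Answer: WP = (w <==> d) && (!w) && b


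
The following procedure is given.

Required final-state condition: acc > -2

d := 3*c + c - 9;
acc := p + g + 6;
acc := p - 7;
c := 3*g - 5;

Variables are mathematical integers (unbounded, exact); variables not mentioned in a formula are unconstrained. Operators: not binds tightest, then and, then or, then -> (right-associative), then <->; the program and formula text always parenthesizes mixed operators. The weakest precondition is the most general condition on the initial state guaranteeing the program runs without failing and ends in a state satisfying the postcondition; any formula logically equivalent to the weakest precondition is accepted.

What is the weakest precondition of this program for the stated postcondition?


Working backward. After the program, acc > -2 must hold.
Before c := 3*g - 5: acc > -2
Before acc := p - 7: p > 5
Before acc := p + g + 6: p > 5
Before d := 3*c + c - 9: p > 5
Answer: WP = p > 5


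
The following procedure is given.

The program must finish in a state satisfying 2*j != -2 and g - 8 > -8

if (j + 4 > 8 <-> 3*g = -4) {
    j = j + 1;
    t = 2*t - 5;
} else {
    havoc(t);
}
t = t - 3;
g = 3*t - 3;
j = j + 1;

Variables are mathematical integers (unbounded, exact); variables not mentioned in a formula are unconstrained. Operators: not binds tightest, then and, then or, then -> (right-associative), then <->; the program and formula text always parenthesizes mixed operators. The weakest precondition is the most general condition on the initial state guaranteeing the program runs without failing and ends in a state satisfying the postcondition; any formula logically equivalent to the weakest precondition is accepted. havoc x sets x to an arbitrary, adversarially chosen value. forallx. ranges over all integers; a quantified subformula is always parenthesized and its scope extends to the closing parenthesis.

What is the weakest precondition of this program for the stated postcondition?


Working backward. After the program, the postcondition 2*j != -2 and g - 8 > -8 must hold; in canonical form it is 2*j != -2 and g > 0.
Before j := j + 1: 2*j != -4 and g > 0
Before g := 3*t - 3: 2*j != -4 and 3*t > 3
Before t := t - 3: 2*j != -4 and 3*t > 12
Then branch requires 2*j != -6 and 6*t > 27; else branch requires forall t_1. (2*j != -4 and 3*t_1 > 12).
Before the if: ((j > 4 <-> 3*g = -4) -> (2*j != -6 and 6*t > 27)) and ((not (j > 4 <-> 3*g = -4)) -> (forall t_1. (2*j != -4 and 3*t_1 > 12)))
Answer: WP = ((j > 4 <-> 3*g = -4) -> (2*j != -6 and 6*t > 27)) and ((not (j > 4 <-> 3*g = -4)) -> (forall t_1. (2*j != -4 and 3*t_1 > 12)))


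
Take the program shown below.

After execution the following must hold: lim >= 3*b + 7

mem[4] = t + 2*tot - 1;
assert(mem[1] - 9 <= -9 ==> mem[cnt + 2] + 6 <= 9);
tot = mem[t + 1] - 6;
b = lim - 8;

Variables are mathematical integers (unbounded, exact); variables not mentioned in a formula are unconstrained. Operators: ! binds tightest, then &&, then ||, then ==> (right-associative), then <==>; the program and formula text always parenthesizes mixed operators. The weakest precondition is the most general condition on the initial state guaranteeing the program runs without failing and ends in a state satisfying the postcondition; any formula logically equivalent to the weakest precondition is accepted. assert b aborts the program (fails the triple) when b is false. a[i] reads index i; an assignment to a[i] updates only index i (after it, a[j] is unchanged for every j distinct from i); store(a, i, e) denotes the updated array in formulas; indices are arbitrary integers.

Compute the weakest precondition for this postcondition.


Working backward. After the program, lim >= 3*b + 7 must hold.
Before b := lim - 8: 2*lim <= 17
Before tot := mem[t + 1] - 6: 2*lim <= 17
Before assert mem[1] - 9 <= -9 ==> mem[cnt + 2] + 6 <= 9: (mem[1] <= 0 ==> mem[cnt + 2] <= 3) && 2*lim <= 17
Before mem[4] := t + 2*tot - 1: (mem[1] <= 0 ==> store(mem, 4, t + 2*tot - 1)[cnt + 2] <= 3) && 2*lim <= 17
Answer: WP = (mem[1] <= 0 ==> store(mem, 4, t + 2*tot - 1)[cnt + 2] <= 3) && 2*lim <= 17
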